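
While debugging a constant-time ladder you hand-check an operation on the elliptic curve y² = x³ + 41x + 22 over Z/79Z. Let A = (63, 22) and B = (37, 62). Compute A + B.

(1, 71)

(63, 22) + (37, 62). λ = (62 - 22)/(37 - 63) ≡ 40/53 mod 79. 53⁻¹ ≡ 3 (mod 79) since 53·3 = 159 ≡ 1, so λ ≡ 41.
  x = λ² - 63 - 37 = 1681 - 100 ≡ 1; y = λ·(63 - 1) - 22 ≡ 71. → (1, 71)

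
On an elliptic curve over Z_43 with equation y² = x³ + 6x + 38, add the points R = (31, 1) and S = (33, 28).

(31, 1) + (33, 28). λ = (28 - 1)/(33 - 31) ≡ 27/2 mod 43. 2⁻¹ ≡ 22 (mod 43), so λ ≡ 35.
  x = λ² - 31 - 33 = 1225 - 64 ≡ 0; y = λ·(31 - 0) - 1 ≡ 9. → (0, 9)

(0, 9)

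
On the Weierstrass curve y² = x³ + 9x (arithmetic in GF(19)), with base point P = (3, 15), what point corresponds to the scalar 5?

(3, 15)

Double-and-add on 5 = (101)₂. Start with P = (3, 15) for the leading 1-bit.
double: tangent at (3, 15): λ = (3·3² + 9)/(2·15) ≡ 17/11. 11⁻¹ ≡ 7 (mod 19), so λ ≡ 17·7 ≡ 5.
  x = λ² - 3 - 3 = 25 - 6 ≡ 0; y = λ·(3 - 0) - 15 ≡ 0. → (0, 0)
double: (0, 0) + (0, 0): same x and y₁ ≡ -y₂, so the sum is O.
add P: O + (3, 15) = (3, 15) (identity).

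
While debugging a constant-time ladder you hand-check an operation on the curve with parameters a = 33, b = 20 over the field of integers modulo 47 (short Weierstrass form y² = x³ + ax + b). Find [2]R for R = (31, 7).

tangent at (31, 7): λ = (3·31² + 33)/(2·7) ≡ 2/14. 14⁻¹ ≡ 37 (mod 47) since 14·37 = 518 ≡ 1, so λ ≡ 2·37 ≡ 27.
  x = λ² - 31 - 31 = 729 - 62 ≡ 9; y = λ·(31 - 9) - 7 ≡ 23. → (9, 23)

(9, 23)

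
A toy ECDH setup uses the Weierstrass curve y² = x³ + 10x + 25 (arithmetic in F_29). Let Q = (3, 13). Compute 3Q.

Repeated addition: build up to 3Q.
2Q: tangent at (3, 13): λ = (3·3² + 10)/(2·13) ≡ 8/26. 26⁻¹ ≡ 19 (mod 29), so λ ≡ 8·19 ≡ 7.
  x = λ² - 3 - 3 = 49 - 6 ≡ 14; y = λ·(3 - 14) - 13 ≡ 26. → (14, 26)
3Q: (14, 26) + (3, 13). λ = (13 - 26)/(3 - 14) ≡ 16/18 mod 29. 18⁻¹ ≡ 21 (mod 29), so λ ≡ 17.
  x = λ² - 14 - 3 = 289 - 17 ≡ 11; y = λ·(14 - 11) - 26 ≡ 25. → (11, 25)

(11, 25)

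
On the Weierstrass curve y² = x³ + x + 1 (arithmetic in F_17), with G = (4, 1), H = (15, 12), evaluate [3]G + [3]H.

(4, 1)

First 3G:
Repeated addition: build up to 3G.
2G: tangent at (4, 1): λ = (3·4² + 1)/(2·1) ≡ 15/2. 2⁻¹ ≡ 9 (mod 17) since 2·9 = 18 ≡ 1, so λ ≡ 15·9 ≡ 16.
  x = λ² - 4 - 4 = 256 - 8 ≡ 10; y = λ·(4 - 10) - 1 ≡ 5. → (10, 5)
3G: (10, 5) + (4, 1). λ = (1 - 5)/(4 - 10) ≡ 13/11 mod 17. 11⁻¹ ≡ 14 (mod 17) since 11·14 = 154 ≡ 1, so λ ≡ 12.
  x = λ² - 10 - 4 = 144 - 14 ≡ 11; y = λ·(10 - 11) - 5 ≡ 0. → (11, 0)
3G = (11, 0).
Next 3H:
Repeated addition: build up to 3H.
2H: tangent at (15, 12): λ = (3·15² + 1)/(2·12) ≡ 13/7. 7⁻¹ ≡ 5 (mod 17), so λ ≡ 13·5 ≡ 14.
  x = λ² - 15 - 15 = 196 - 30 ≡ 13; y = λ·(15 - 13) - 12 ≡ 16. → (13, 16)
3H: (13, 16) + (15, 12). λ = (12 - 16)/(15 - 13) ≡ 13/2 mod 17. 2⁻¹ ≡ 9 (mod 17), so λ ≡ 15.
  x = λ² - 13 - 15 = 225 - 28 ≡ 10; y = λ·(13 - 10) - 16 ≡ 12. → (10, 12)
3H = (10, 12).
Finally 3G + 3H:
(11, 0) + (10, 12). λ = (12 - 0)/(10 - 11) ≡ 12/16 mod 17. 16⁻¹ ≡ 16 (mod 17), so λ ≡ 5.
  x = λ² - 11 - 10 = 25 - 21 ≡ 4; y = λ·(11 - 4) - 0 ≡ 1. → (4, 1)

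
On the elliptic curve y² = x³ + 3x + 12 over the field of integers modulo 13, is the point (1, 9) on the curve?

y² = 9² ≡ 3; x³ + 3x + 12 = 16 ≡ 3 (mod 13). 3 = 3.

yes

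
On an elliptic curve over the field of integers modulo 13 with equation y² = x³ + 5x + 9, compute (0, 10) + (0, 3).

The two points share x = 0 and their y-coordinates satisfy 10 + 3 ≡ 0 (mod 13), so they are inverses. Their sum is 𝒪.

O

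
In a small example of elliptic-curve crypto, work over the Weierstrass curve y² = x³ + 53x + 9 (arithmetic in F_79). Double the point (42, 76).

tangent at (42, 76): λ = (3·42² + 53)/(2·76) ≡ 52/73. 73⁻¹ ≡ 13 (mod 79), so λ ≡ 52·13 ≡ 44.
  x = λ² - 42 - 42 = 1936 - 84 ≡ 35; y = λ·(42 - 35) - 76 ≡ 74. → (35, 74)

(35, 74)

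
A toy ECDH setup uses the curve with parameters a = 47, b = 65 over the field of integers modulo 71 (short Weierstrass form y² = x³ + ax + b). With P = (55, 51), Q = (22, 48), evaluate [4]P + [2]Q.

First 4P:
Repeated addition: build up to 4P.
2P: tangent at (55, 51): λ = (3·55² + 47)/(2·51) ≡ 34/31. 31⁻¹ ≡ 55 (mod 71) since 31·55 = 1705 ≡ 1, so λ ≡ 34·55 ≡ 24.
  x = λ² - 55 - 55 = 576 - 110 ≡ 40; y = λ·(55 - 40) - 51 ≡ 25. → (40, 25)
3P: (40, 25) + (55, 51). λ = (51 - 25)/(55 - 40) ≡ 26/15 mod 71. 15⁻¹ ≡ 19 (mod 71), so λ ≡ 68.
  x = λ² - 40 - 55 = 4624 - 95 ≡ 56; y = λ·(40 - 56) - 25 ≡ 23. → (56, 23)
4P: (56, 23) + (55, 51). λ = (51 - 23)/(55 - 56) ≡ 28/70 mod 71. 70⁻¹ ≡ 70 (mod 71) since 70·70 = 4900 ≡ 1, so λ ≡ 43.
  x = λ² - 56 - 55 = 1849 - 111 ≡ 34; y = λ·(56 - 34) - 23 ≡ 0. → (34, 0)
4P = (34, 0).
Next 2Q:
Repeated addition: build up to 2Q.
2Q: tangent at (22, 48): λ = (3·22² + 47)/(2·48) ≡ 8/25. 25⁻¹ ≡ 54 (mod 71) since 25·54 = 1350 ≡ 1, so λ ≡ 8·54 ≡ 6.
  x = λ² - 22 - 22 = 36 - 44 ≡ 63; y = λ·(22 - 63) - 48 ≡ 61. → (63, 61)
2Q = (63, 61).
Finally 4P + 2Q:
(34, 0) + (63, 61). λ = (61 - 0)/(63 - 34) ≡ 61/29 mod 71. 29⁻¹ ≡ 49 (mod 71), so λ ≡ 7.
  x = λ² - 34 - 63 = 49 - 97 ≡ 23; y = λ·(34 - 23) - 0 ≡ 6. → (23, 6)

(23, 6)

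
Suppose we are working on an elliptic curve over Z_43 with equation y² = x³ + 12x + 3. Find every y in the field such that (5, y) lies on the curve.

x³ + 12x + 3 = 188 ≡ 16 (mod 43).
Square roots of 16 mod 43: 4 and 39 (since 4² = 16 ≡ 16).

4, 39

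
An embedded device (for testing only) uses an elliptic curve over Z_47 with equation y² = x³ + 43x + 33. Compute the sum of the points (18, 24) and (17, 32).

(29, 17)

(18, 24) + (17, 32). λ = (32 - 24)/(17 - 18) ≡ 8/46 mod 47. 46⁻¹ ≡ 46 (mod 47) since 46·46 = 2116 ≡ 1, so λ ≡ 39.
  x = λ² - 18 - 17 = 1521 - 35 ≡ 29; y = λ·(18 - 29) - 24 ≡ 17. → (29, 17)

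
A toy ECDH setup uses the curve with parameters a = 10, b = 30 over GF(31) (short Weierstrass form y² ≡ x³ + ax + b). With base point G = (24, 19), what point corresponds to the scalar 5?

(11, 13)

Repeated addition: build up to 5G.
2G: tangent at (24, 19): λ = (3·24² + 10)/(2·19) ≡ 2/7. 7⁻¹ ≡ 9 (mod 31) since 7·9 = 63 ≡ 1, so λ ≡ 2·9 ≡ 18.
  x = λ² - 24 - 24 = 324 - 48 ≡ 28; y = λ·(24 - 28) - 19 ≡ 2. → (28, 2)
3G: (28, 2) + (24, 19). λ = (19 - 2)/(24 - 28) ≡ 17/27 mod 31. 27⁻¹ ≡ 23 (mod 31), so λ ≡ 19.
  x = λ² - 28 - 24 = 361 - 52 ≡ 30; y = λ·(28 - 30) - 2 ≡ 22. → (30, 22)
4G: (30, 22) + (24, 19). λ = (19 - 22)/(24 - 30) ≡ 28/25 mod 31. 25⁻¹ ≡ 5 (mod 31), so λ ≡ 16.
  x = λ² - 30 - 24 = 256 - 54 ≡ 16; y = λ·(30 - 16) - 22 ≡ 16. → (16, 16)
5G: (16, 16) + (24, 19). λ = (19 - 16)/(24 - 16) ≡ 3/8 mod 31. 8⁻¹ ≡ 4 (mod 31), so λ ≡ 12.
  x = λ² - 16 - 24 = 144 - 40 ≡ 11; y = λ·(16 - 11) - 16 ≡ 13. → (11, 13)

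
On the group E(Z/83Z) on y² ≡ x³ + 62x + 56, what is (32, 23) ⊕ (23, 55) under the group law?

(14, 79)

(32, 23) + (23, 55). λ = (55 - 23)/(23 - 32) ≡ 32/74 mod 83. 74⁻¹ ≡ 46 (mod 83), so λ ≡ 61.
  x = λ² - 32 - 23 = 3721 - 55 ≡ 14; y = λ·(32 - 14) - 23 ≡ 79. → (14, 79)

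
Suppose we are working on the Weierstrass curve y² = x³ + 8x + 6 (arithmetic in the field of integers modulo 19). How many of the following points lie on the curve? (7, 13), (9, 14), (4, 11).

1

(7, 13): 13² ≡ 17, rhs ≡ 6 → off.
(9, 14): 14² ≡ 6, rhs ≡ 9 → off.
(4, 11): 11² ≡ 7, rhs ≡ 7 → on.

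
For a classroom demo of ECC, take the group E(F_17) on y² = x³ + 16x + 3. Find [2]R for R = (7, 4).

tangent at (7, 4): λ = (3·7² + 16)/(2·4) ≡ 10/8. 8⁻¹ ≡ 15 (mod 17) since 8·15 = 120 ≡ 1, so λ ≡ 10·15 ≡ 14.
  x = λ² - 7 - 7 = 196 - 14 ≡ 12; y = λ·(7 - 12) - 4 ≡ 11. → (12, 11)

(12, 11)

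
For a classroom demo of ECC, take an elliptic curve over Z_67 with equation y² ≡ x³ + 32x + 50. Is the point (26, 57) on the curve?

y² = 57² ≡ 33; x³ + 32x + 50 = 18458 ≡ 33 (mod 67). 33 = 33.

yes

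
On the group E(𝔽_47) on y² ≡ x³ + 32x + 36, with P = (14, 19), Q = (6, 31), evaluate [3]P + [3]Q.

(3, 21)

First 3P:
Repeated addition: build up to 3P.
2P: tangent at (14, 19): λ = (3·14² + 32)/(2·19) ≡ 9/38. 38⁻¹ ≡ 26 (mod 47), so λ ≡ 9·26 ≡ 46.
  x = λ² - 14 - 14 = 2116 - 28 ≡ 20; y = λ·(14 - 20) - 19 ≡ 34. → (20, 34)
3P: (20, 34) + (14, 19). λ = (19 - 34)/(14 - 20) ≡ 32/41 mod 47. 41⁻¹ ≡ 39 (mod 47), so λ ≡ 26.
  x = λ² - 20 - 14 = 676 - 34 ≡ 31; y = λ·(20 - 31) - 34 ≡ 9. → (31, 9)
3P = (31, 9).
Next 3Q:
Repeated addition: build up to 3Q.
2Q: tangent at (6, 31): λ = (3·6² + 32)/(2·31) ≡ 46/15. 15⁻¹ ≡ 22 (mod 47), so λ ≡ 46·22 ≡ 25.
  x = λ² - 6 - 6 = 625 - 12 ≡ 2; y = λ·(6 - 2) - 31 ≡ 22. → (2, 22)
3Q: (2, 22) + (6, 31). λ = (31 - 22)/(6 - 2) ≡ 9/4 mod 47. 4⁻¹ ≡ 12 (mod 47), so λ ≡ 14.
  x = λ² - 2 - 6 = 196 - 8 ≡ 0; y = λ·(2 - 0) - 22 ≡ 6. → (0, 6)
3Q = (0, 6).
Finally 3P + 3Q:
(31, 9) + (0, 6). λ = (6 - 9)/(0 - 31) ≡ 44/16 mod 47. 16⁻¹ ≡ 3 (mod 47) since 16·3 = 48 ≡ 1, so λ ≡ 38.
  x = λ² - 31 - 0 = 1444 - 31 ≡ 3; y = λ·(31 - 3) - 9 ≡ 21. → (3, 21)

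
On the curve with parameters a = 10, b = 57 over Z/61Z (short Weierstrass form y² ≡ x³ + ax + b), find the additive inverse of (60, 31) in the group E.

(60, 30)

-(60, 31) = (60, -31 mod 61) = (60, 30).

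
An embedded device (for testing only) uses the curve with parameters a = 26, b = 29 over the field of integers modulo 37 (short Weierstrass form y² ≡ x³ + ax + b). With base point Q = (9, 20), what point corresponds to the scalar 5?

Double-and-add on 5 = (101)₂. Start with Q = (9, 20) for the leading 1-bit.
double: tangent at (9, 20): λ = (3·9² + 26)/(2·20) ≡ 10/3. 3⁻¹ ≡ 25 (mod 37), so λ ≡ 10·25 ≡ 28.
  x = λ² - 9 - 9 = 784 - 18 ≡ 26; y = λ·(9 - 26) - 20 ≡ 22. → (26, 22)
double: tangent at (26, 22): λ = (3·26² + 26)/(2·22) ≡ 19/7. 7⁻¹ ≡ 16 (mod 37) since 7·16 = 112 ≡ 1, so λ ≡ 19·16 ≡ 8.
  x = λ² - 26 - 26 = 64 - 52 ≡ 12; y = λ·(26 - 12) - 22 ≡ 16. → (12, 16)
add Q: (12, 16) + (9, 20). λ = (20 - 16)/(9 - 12) ≡ 4/34 mod 37. 34⁻¹ ≡ 12 (mod 37), so λ ≡ 11.
  x = λ² - 12 - 9 = 121 - 21 ≡ 26; y = λ·(12 - 26) - 16 ≡ 15. → (26, 15)

(26, 15)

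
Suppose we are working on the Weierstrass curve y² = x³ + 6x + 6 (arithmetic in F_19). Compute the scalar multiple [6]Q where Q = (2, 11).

Repeated addition: build up to 6Q.
2Q: tangent at (2, 11): λ = (3·2² + 6)/(2·11) ≡ 18/3. 3⁻¹ ≡ 13 (mod 19), so λ ≡ 18·13 ≡ 6.
  x = λ² - 2 - 2 = 36 - 4 ≡ 13; y = λ·(2 - 13) - 11 ≡ 18. → (13, 18)
3Q: (13, 18) + (2, 11). λ = (11 - 18)/(2 - 13) ≡ 12/8 mod 19. 8⁻¹ ≡ 12 (mod 19) since 8·12 = 96 ≡ 1, so λ ≡ 11.
  x = λ² - 13 - 2 = 121 - 15 ≡ 11; y = λ·(13 - 11) - 18 ≡ 4. → (11, 4)
4Q: (11, 4) + (2, 11). λ = (11 - 4)/(2 - 11) ≡ 7/10 mod 19. 10⁻¹ ≡ 2 (mod 19) since 10·2 = 20 ≡ 1, so λ ≡ 14.
  x = λ² - 11 - 2 = 196 - 13 ≡ 12; y = λ·(11 - 12) - 4 ≡ 1. → (12, 1)
5Q: (12, 1) + (2, 11). λ = (11 - 1)/(2 - 12) ≡ 10/9 mod 19. 9⁻¹ ≡ 17 (mod 19), so λ ≡ 18.
  x = λ² - 12 - 2 = 324 - 14 ≡ 6; y = λ·(12 - 6) - 1 ≡ 12. → (6, 12)
6Q: (6, 12) + (2, 11). λ = (11 - 12)/(2 - 6) ≡ 18/15 mod 19. 15⁻¹ ≡ 14 (mod 19), so λ ≡ 5.
  x = λ² - 6 - 2 = 25 - 8 ≡ 17; y = λ·(6 - 17) - 12 ≡ 9. → (17, 9)

(17, 9)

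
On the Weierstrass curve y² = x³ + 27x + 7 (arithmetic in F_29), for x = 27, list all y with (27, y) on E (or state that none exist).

x³ + 27x + 7 = 20419 ≡ 3 (mod 29).
3 is a non-residue mod 29; no y exists.

none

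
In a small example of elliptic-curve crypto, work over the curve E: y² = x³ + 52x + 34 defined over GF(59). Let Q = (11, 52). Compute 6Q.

Double-and-add on 6 = (110)₂. Start with Q = (11, 52) for the leading 1-bit.
double: tangent at (11, 52): λ = (3·11² + 52)/(2·52) ≡ 2/45. 45⁻¹ ≡ 21 (mod 59), so λ ≡ 2·21 ≡ 42.
  x = λ² - 11 - 11 = 1764 - 22 ≡ 31; y = λ·(11 - 31) - 52 ≡ 52. → (31, 52)
add Q: (31, 52) + (11, 52). λ = (52 - 52)/(11 - 31) ≡ 0/39 mod 59. 39⁻¹ ≡ 56 (mod 59), so λ ≡ 0.
  x = λ² - 31 - 11 = 0 - 42 ≡ 17; y = λ·(31 - 17) - 52 ≡ 7. → (17, 7)
double: tangent at (17, 7): λ = (3·17² + 52)/(2·7) ≡ 34/14. 14⁻¹ ≡ 38 (mod 59), so λ ≡ 34·38 ≡ 53.
  x = λ² - 17 - 17 = 2809 - 34 ≡ 2; y = λ·(17 - 2) - 7 ≡ 21. → (2, 21)

(2, 21)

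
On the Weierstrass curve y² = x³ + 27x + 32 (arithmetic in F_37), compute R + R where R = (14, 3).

(35, 9)

tangent at (14, 3): λ = (3·14² + 27)/(2·3) ≡ 23/6. 6⁻¹ ≡ 31 (mod 37) since 6·31 = 186 ≡ 1, so λ ≡ 23·31 ≡ 10.
  x = λ² - 14 - 14 = 100 - 28 ≡ 35; y = λ·(14 - 35) - 3 ≡ 9. → (35, 9)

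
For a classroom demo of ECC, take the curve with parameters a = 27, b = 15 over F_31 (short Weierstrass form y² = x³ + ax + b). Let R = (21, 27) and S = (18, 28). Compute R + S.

(21, 27) + (18, 28). λ = (28 - 27)/(18 - 21) ≡ 1/28 mod 31. 28⁻¹ ≡ 10 (mod 31) since 28·10 = 280 ≡ 1, so λ ≡ 10.
  x = λ² - 21 - 18 = 100 - 39 ≡ 30; y = λ·(21 - 30) - 27 ≡ 7. → (30, 7)

(30, 7)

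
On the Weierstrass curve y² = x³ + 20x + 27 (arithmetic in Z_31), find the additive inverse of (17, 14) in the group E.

(17, 17)

-(17, 14) = (17, -14 mod 31) = (17, 17).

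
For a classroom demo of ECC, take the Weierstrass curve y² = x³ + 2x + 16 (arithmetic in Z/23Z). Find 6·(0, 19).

(20, 11)

Write Q = (0, 19).
Double-and-add on 6 = (110)₂. Start with Q = (0, 19) for the leading 1-bit.
double: tangent at (0, 19): λ = (3·0² + 2)/(2·19) ≡ 2/15. 15⁻¹ ≡ 20 (mod 23) since 15·20 = 300 ≡ 1, so λ ≡ 2·20 ≡ 17.
  x = λ² - 0 - 0 = 289 - 0 ≡ 13; y = λ·(0 - 13) - 19 ≡ 13. → (13, 13)
add Q: (13, 13) + (0, 19). λ = (19 - 13)/(0 - 13) ≡ 6/10 mod 23. 10⁻¹ ≡ 7 (mod 23) since 10·7 = 70 ≡ 1, so λ ≡ 19.
  x = λ² - 13 - 0 = 361 - 13 ≡ 3; y = λ·(13 - 3) - 13 ≡ 16. → (3, 16)
double: tangent at (3, 16): λ = (3·3² + 2)/(2·16) ≡ 6/9. 9⁻¹ ≡ 18 (mod 23), so λ ≡ 6·18 ≡ 16.
  x = λ² - 3 - 3 = 256 - 6 ≡ 20; y = λ·(3 - 20) - 16 ≡ 11. → (20, 11)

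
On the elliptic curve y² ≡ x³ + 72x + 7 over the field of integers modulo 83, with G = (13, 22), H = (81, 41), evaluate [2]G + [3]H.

First 2G:
Repeated addition: build up to 2G.
2G: tangent at (13, 22): λ = (3·13² + 72)/(2·22) ≡ 81/44. 44⁻¹ ≡ 17 (mod 83), so λ ≡ 81·17 ≡ 49.
  x = λ² - 13 - 13 = 2401 - 26 ≡ 51; y = λ·(13 - 51) - 22 ≡ 25. → (51, 25)
2G = (51, 25).
Next 3H:
Repeated addition: build up to 3H.
2H: tangent at (81, 41): λ = (3·81² + 72)/(2·41) ≡ 1/82. 82⁻¹ ≡ 82 (mod 83), so λ ≡ 1·82 ≡ 82.
  x = λ² - 81 - 81 = 6724 - 162 ≡ 5; y = λ·(81 - 5) - 41 ≡ 49. → (5, 49)
3H: (5, 49) + (81, 41). λ = (41 - 49)/(81 - 5) ≡ 75/76 mod 83. 76⁻¹ ≡ 71 (mod 83) since 76·71 = 5396 ≡ 1, so λ ≡ 13.
  x = λ² - 5 - 81 = 169 - 86 ≡ 0; y = λ·(5 - 0) - 49 ≡ 16. → (0, 16)
3H = (0, 16).
Finally 2G + 3H:
(51, 25) + (0, 16). λ = (16 - 25)/(0 - 51) ≡ 74/32 mod 83. 32⁻¹ ≡ 13 (mod 83), so λ ≡ 49.
  x = λ² - 51 - 0 = 2401 - 51 ≡ 26; y = λ·(51 - 26) - 25 ≡ 38. → (26, 38)

(26, 38)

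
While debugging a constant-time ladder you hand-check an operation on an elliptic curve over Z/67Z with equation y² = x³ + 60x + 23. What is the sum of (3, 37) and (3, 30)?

O

The two points share x = 3 and their y-coordinates satisfy 37 + 30 ≡ 0 (mod 67), so they are inverses. Their sum is O.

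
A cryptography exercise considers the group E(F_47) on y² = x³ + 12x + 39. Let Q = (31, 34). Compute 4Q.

(22, 0)

Repeated addition: build up to 4Q.
2Q: tangent at (31, 34): λ = (3·31² + 12)/(2·34) ≡ 28/21. 21⁻¹ ≡ 9 (mod 47), so λ ≡ 28·9 ≡ 17.
  x = λ² - 31 - 31 = 289 - 62 ≡ 39; y = λ·(31 - 39) - 34 ≡ 18. → (39, 18)
3Q: (39, 18) + (31, 34). λ = (34 - 18)/(31 - 39) ≡ 16/39 mod 47. 39⁻¹ ≡ 41 (mod 47), so λ ≡ 45.
  x = λ² - 39 - 31 = 2025 - 70 ≡ 28; y = λ·(39 - 28) - 18 ≡ 7. → (28, 7)
4Q: (28, 7) + (31, 34). λ = (34 - 7)/(31 - 28) ≡ 27/3 mod 47. 3⁻¹ ≡ 16 (mod 47) since 3·16 = 48 ≡ 1, so λ ≡ 9.
  x = λ² - 28 - 31 = 81 - 59 ≡ 22; y = λ·(28 - 22) - 7 ≡ 0. → (22, 0)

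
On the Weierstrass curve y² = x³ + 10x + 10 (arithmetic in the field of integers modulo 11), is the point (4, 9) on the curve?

y² = 9² ≡ 4; x³ + 10x + 10 = 114 ≡ 4 (mod 11). 4 = 4.

yes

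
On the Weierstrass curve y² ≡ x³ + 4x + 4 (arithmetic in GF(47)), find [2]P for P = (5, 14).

tangent at (5, 14): λ = (3·5² + 4)/(2·14) ≡ 32/28. 28⁻¹ ≡ 42 (mod 47) since 28·42 = 1176 ≡ 1, so λ ≡ 32·42 ≡ 28.
  x = λ² - 5 - 5 = 784 - 10 ≡ 22; y = λ·(5 - 22) - 14 ≡ 27. → (22, 27)

(22, 27)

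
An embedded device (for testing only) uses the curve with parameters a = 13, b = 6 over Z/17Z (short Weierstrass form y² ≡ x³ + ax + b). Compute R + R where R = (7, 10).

(16, 3)

tangent at (7, 10): λ = (3·7² + 13)/(2·10) ≡ 7/3. 3⁻¹ ≡ 6 (mod 17), so λ ≡ 7·6 ≡ 8.
  x = λ² - 7 - 7 = 64 - 14 ≡ 16; y = λ·(7 - 16) - 10 ≡ 3. → (16, 3)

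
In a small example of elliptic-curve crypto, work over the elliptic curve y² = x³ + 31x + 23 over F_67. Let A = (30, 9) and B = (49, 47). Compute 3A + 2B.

First 3A:
Repeated addition: build up to 3A.
2A: tangent at (30, 9): λ = (3·30² + 31)/(2·9) ≡ 51/18. 18⁻¹ ≡ 41 (mod 67) since 18·41 = 738 ≡ 1, so λ ≡ 51·41 ≡ 14.
  x = λ² - 30 - 30 = 196 - 60 ≡ 2; y = λ·(30 - 2) - 9 ≡ 48. → (2, 48)
3A: (2, 48) + (30, 9). λ = (9 - 48)/(30 - 2) ≡ 28/28 mod 67. 28⁻¹ ≡ 12 (mod 67) since 28·12 = 336 ≡ 1, so λ ≡ 1.
  x = λ² - 2 - 30 = 1 - 32 ≡ 36; y = λ·(2 - 36) - 48 ≡ 52. → (36, 52)
3A = (36, 52).
Next 2B:
Repeated addition: build up to 2B.
2B: tangent at (49, 47): λ = (3·49² + 31)/(2·47) ≡ 65/27. 27⁻¹ ≡ 5 (mod 67) since 27·5 = 135 ≡ 1, so λ ≡ 65·5 ≡ 57.
  x = λ² - 49 - 49 = 3249 - 98 ≡ 2; y = λ·(49 - 2) - 47 ≡ 19. → (2, 19)
2B = (2, 19).
Finally 3A + 2B:
(36, 52) + (2, 19). λ = (19 - 52)/(2 - 36) ≡ 34/33 mod 67. 33⁻¹ ≡ 65 (mod 67) since 33·65 = 2145 ≡ 1, so λ ≡ 66.
  x = λ² - 36 - 2 = 4356 - 38 ≡ 30; y = λ·(36 - 30) - 52 ≡ 9. → (30, 9)

(30, 9)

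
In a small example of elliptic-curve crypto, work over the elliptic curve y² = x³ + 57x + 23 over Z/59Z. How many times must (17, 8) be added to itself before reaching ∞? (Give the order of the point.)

9

2P: tangent at (17, 8): λ = (3·17² + 57)/(2·8) ≡ 39/16. 16⁻¹ ≡ 48 (mod 59) since 16·48 = 768 ≡ 1, so λ ≡ 39·48 ≡ 43.
  x = λ² - 17 - 17 = 1849 - 34 ≡ 45; y = λ·(17 - 45) - 8 ≡ 27. → (45, 27)
3P: (45, 27) + (17, 8). λ = (8 - 27)/(17 - 45) ≡ 40/31 mod 59. 31⁻¹ ≡ 40 (mod 59), so λ ≡ 7.
  x = λ² - 45 - 17 = 49 - 62 ≡ 46; y = λ·(45 - 46) - 27 ≡ 25. → (46, 25)
4P: (46, 25) + (17, 8). λ = (8 - 25)/(17 - 46) ≡ 42/30 mod 59. 30⁻¹ ≡ 2 (mod 59) since 30·2 = 60 ≡ 1, so λ ≡ 25.
  x = λ² - 46 - 17 = 625 - 63 ≡ 31; y = λ·(46 - 31) - 25 ≡ 55. → (31, 55)
5P: (31, 55) + (17, 8). λ = (8 - 55)/(17 - 31) ≡ 12/45 mod 59. 45⁻¹ ≡ 21 (mod 59) since 45·21 = 945 ≡ 1, so λ ≡ 16.
  x = λ² - 31 - 17 = 256 - 48 ≡ 31; y = λ·(31 - 31) - 55 ≡ 4. → (31, 4)
6P: (31, 4) + (17, 8). λ = (8 - 4)/(17 - 31) ≡ 4/45 mod 59. 45⁻¹ ≡ 21 (mod 59), so λ ≡ 25.
  x = λ² - 31 - 17 = 625 - 48 ≡ 46; y = λ·(31 - 46) - 4 ≡ 34. → (46, 34)
7P: (46, 34) + (17, 8). λ = (8 - 34)/(17 - 46) ≡ 33/30 mod 59. 30⁻¹ ≡ 2 (mod 59), so λ ≡ 7.
  x = λ² - 46 - 17 = 49 - 63 ≡ 45; y = λ·(46 - 45) - 34 ≡ 32. → (45, 32)
8P: (45, 32) + (17, 8). λ = (8 - 32)/(17 - 45) ≡ 35/31 mod 59. 31⁻¹ ≡ 40 (mod 59), so λ ≡ 43.
  x = λ² - 45 - 17 = 1849 - 62 ≡ 17; y = λ·(45 - 17) - 32 ≡ 51. → (17, 51)
9P: (17, 51) + (17, 8): same x and y₁ ≡ -y₂, so the sum is ∞.
9P = ∞, so the order is 9.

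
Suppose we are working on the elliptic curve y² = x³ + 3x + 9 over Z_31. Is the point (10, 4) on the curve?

yes

y² = 4² ≡ 16; x³ + 3x + 9 = 1039 ≡ 16 (mod 31). 16 = 16.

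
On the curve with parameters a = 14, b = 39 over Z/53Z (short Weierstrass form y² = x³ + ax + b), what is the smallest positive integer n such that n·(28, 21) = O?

11

2P: tangent at (28, 21): λ = (3·28² + 14)/(2·21) ≡ 34/42. 42⁻¹ ≡ 24 (mod 53) since 42·24 = 1008 ≡ 1, so λ ≡ 34·24 ≡ 21.
  x = λ² - 28 - 28 = 441 - 56 ≡ 14; y = λ·(28 - 14) - 21 ≡ 8. → (14, 8)
3P: (14, 8) + (28, 21). λ = (21 - 8)/(28 - 14) ≡ 13/14 mod 53. 14⁻¹ ≡ 19 (mod 53), so λ ≡ 35.
  x = λ² - 14 - 28 = 1225 - 42 ≡ 17; y = λ·(14 - 17) - 8 ≡ 46. → (17, 46)
4P: (17, 46) + (28, 21). λ = (21 - 46)/(28 - 17) ≡ 28/11 mod 53. 11⁻¹ ≡ 29 (mod 53), so λ ≡ 17.
  x = λ² - 17 - 28 = 289 - 45 ≡ 32; y = λ·(17 - 32) - 46 ≡ 17. → (32, 17)
5P: (32, 17) + (28, 21). λ = (21 - 17)/(28 - 32) ≡ 4/49 mod 53. 49⁻¹ ≡ 13 (mod 53) since 49·13 = 637 ≡ 1, so λ ≡ 52.
  x = λ² - 32 - 28 = 2704 - 60 ≡ 47; y = λ·(32 - 47) - 17 ≡ 51. → (47, 51)
6P: (47, 51) + (28, 21). λ = (21 - 51)/(28 - 47) ≡ 23/34 mod 53. 34⁻¹ ≡ 39 (mod 53), so λ ≡ 49.
  x = λ² - 47 - 28 = 2401 - 75 ≡ 47; y = λ·(47 - 47) - 51 ≡ 2. → (47, 2)
7P: (47, 2) + (28, 21). λ = (21 - 2)/(28 - 47) ≡ 19/34 mod 53. 34⁻¹ ≡ 39 (mod 53) since 34·39 = 1326 ≡ 1, so λ ≡ 52.
  x = λ² - 47 - 28 = 2704 - 75 ≡ 32; y = λ·(47 - 32) - 2 ≡ 36. → (32, 36)
8P: (32, 36) + (28, 21). λ = (21 - 36)/(28 - 32) ≡ 38/49 mod 53. 49⁻¹ ≡ 13 (mod 53), so λ ≡ 17.
  x = λ² - 32 - 28 = 289 - 60 ≡ 17; y = λ·(32 - 17) - 36 ≡ 7. → (17, 7)
9P: (17, 7) + (28, 21). λ = (21 - 7)/(28 - 17) ≡ 14/11 mod 53. 11⁻¹ ≡ 29 (mod 53), so λ ≡ 35.
  x = λ² - 17 - 28 = 1225 - 45 ≡ 14; y = λ·(17 - 14) - 7 ≡ 45. → (14, 45)
10P: (14, 45) + (28, 21). λ = (21 - 45)/(28 - 14) ≡ 29/14 mod 53. 14⁻¹ ≡ 19 (mod 53) since 14·19 = 266 ≡ 1, so λ ≡ 21.
  x = λ² - 14 - 28 = 441 - 42 ≡ 28; y = λ·(14 - 28) - 45 ≡ 32. → (28, 32)
11P: (28, 32) + (28, 21): same x and y₁ ≡ -y₂, so the sum is O.
11P = O, so the order is 11.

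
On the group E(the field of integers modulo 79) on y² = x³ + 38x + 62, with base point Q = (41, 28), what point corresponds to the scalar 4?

(33, 26)

Double-and-add on 4 = (100)₂. Start with Q = (41, 28) for the leading 1-bit.
double: tangent at (41, 28): λ = (3·41² + 38)/(2·28) ≡ 25/56. 56⁻¹ ≡ 24 (mod 79), so λ ≡ 25·24 ≡ 47.
  x = λ² - 41 - 41 = 2209 - 82 ≡ 73; y = λ·(41 - 73) - 28 ≡ 48. → (73, 48)
double: tangent at (73, 48): λ = (3·73² + 38)/(2·48) ≡ 67/17. 17⁻¹ ≡ 14 (mod 79) since 17·14 = 238 ≡ 1, so λ ≡ 67·14 ≡ 69.
  x = λ² - 73 - 73 = 4761 - 146 ≡ 33; y = λ·(73 - 33) - 48 ≡ 26. → (33, 26)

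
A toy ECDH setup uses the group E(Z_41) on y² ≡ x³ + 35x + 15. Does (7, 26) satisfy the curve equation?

y² = 26² ≡ 20; x³ + 35x + 15 = 603 ≡ 29 (mod 41). 20 ≠ 29.

no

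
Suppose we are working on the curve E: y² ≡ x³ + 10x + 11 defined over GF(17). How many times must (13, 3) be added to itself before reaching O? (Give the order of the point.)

2P: tangent at (13, 3): λ = (3·13² + 10)/(2·3) ≡ 7/6. 6⁻¹ ≡ 3 (mod 17) since 6·3 = 18 ≡ 1, so λ ≡ 7·3 ≡ 4.
  x = λ² - 13 - 13 = 16 - 26 ≡ 7; y = λ·(13 - 7) - 3 ≡ 4. → (7, 4)
3P: (7, 4) + (13, 3). λ = (3 - 4)/(13 - 7) ≡ 16/6 mod 17. 6⁻¹ ≡ 3 (mod 17), so λ ≡ 14.
  x = λ² - 7 - 13 = 196 - 20 ≡ 6; y = λ·(7 - 6) - 4 ≡ 10. → (6, 10)
4P: (6, 10) + (13, 3). λ = (3 - 10)/(13 - 6) ≡ 10/7 mod 17. 7⁻¹ ≡ 5 (mod 17), so λ ≡ 16.
  x = λ² - 6 - 13 = 256 - 19 ≡ 16; y = λ·(6 - 16) - 10 ≡ 0. → (16, 0)
5P: (16, 0) + (13, 3). λ = (3 - 0)/(13 - 16) ≡ 3/14 mod 17. 14⁻¹ ≡ 11 (mod 17) since 14·11 = 154 ≡ 1, so λ ≡ 16.
  x = λ² - 16 - 13 = 256 - 29 ≡ 6; y = λ·(16 - 6) - 0 ≡ 7. → (6, 7)
6P: (6, 7) + (13, 3). λ = (3 - 7)/(13 - 6) ≡ 13/7 mod 17. 7⁻¹ ≡ 5 (mod 17) since 7·5 = 35 ≡ 1, so λ ≡ 14.
  x = λ² - 6 - 13 = 196 - 19 ≡ 7; y = λ·(6 - 7) - 7 ≡ 13. → (7, 13)
7P: (7, 13) + (13, 3). λ = (3 - 13)/(13 - 7) ≡ 7/6 mod 17. 6⁻¹ ≡ 3 (mod 17) since 6·3 = 18 ≡ 1, so λ ≡ 4.
  x = λ² - 7 - 13 = 16 - 20 ≡ 13; y = λ·(7 - 13) - 13 ≡ 14. → (13, 14)
8P: (13, 14) + (13, 3): same x and y₁ ≡ -y₂, so the sum is O.
8P = O, so the order is 8.

8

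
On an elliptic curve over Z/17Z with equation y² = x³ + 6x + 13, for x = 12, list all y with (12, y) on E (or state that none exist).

x³ + 6x + 13 = 1813 ≡ 11 (mod 17).
11 is a non-residue mod 17; no y exists.

none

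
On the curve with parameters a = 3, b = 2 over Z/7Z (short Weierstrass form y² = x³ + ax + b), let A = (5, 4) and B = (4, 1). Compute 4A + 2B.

(4, 6)

First 4A:
Repeated addition: build up to 4A.
2A: tangent at (5, 4): λ = (3·5² + 3)/(2·4) ≡ 1/1. 1⁻¹ ≡ 1 (mod 7), so λ ≡ 1·1 ≡ 1.
  x = λ² - 5 - 5 = 1 - 10 ≡ 5; y = λ·(5 - 5) - 4 ≡ 3. → (5, 3)
3A: (5, 3) + (5, 4): same x and y₁ ≡ -y₂, so the sum is the point at infinity.
4A: the point at infinity + (5, 4) = (5, 4) (identity).
4A = (5, 4).
Next 2B:
Repeated addition: build up to 2B.
2B: tangent at (4, 1): λ = (3·4² + 3)/(2·1) ≡ 2/2. 2⁻¹ ≡ 4 (mod 7) since 2·4 = 8 ≡ 1, so λ ≡ 2·4 ≡ 1.
  x = λ² - 4 - 4 = 1 - 8 ≡ 0; y = λ·(4 - 0) - 1 ≡ 3. → (0, 3)
2B = (0, 3).
Finally 4A + 2B:
(5, 4) + (0, 3). λ = (3 - 4)/(0 - 5) ≡ 6/2 mod 7. 2⁻¹ ≡ 4 (mod 7), so λ ≡ 3.
  x = λ² - 5 - 0 = 9 - 5 ≡ 4; y = λ·(5 - 4) - 4 ≡ 6. → (4, 6)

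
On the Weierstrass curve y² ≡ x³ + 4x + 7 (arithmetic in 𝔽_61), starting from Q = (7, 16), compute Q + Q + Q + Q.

(46, 54)

Repeated addition: build up to 4Q.
2Q: tangent at (7, 16): λ = (3·7² + 4)/(2·16) ≡ 29/32. 32⁻¹ ≡ 21 (mod 61), so λ ≡ 29·21 ≡ 60.
  x = λ² - 7 - 7 = 3600 - 14 ≡ 48; y = λ·(7 - 48) - 16 ≡ 25. → (48, 25)
3Q: (48, 25) + (7, 16). λ = (16 - 25)/(7 - 48) ≡ 52/20 mod 61. 20⁻¹ ≡ 58 (mod 61), so λ ≡ 27.
  x = λ² - 48 - 7 = 729 - 55 ≡ 3; y = λ·(48 - 3) - 25 ≡ 31. → (3, 31)
4Q: (3, 31) + (7, 16). λ = (16 - 31)/(7 - 3) ≡ 46/4 mod 61. 4⁻¹ ≡ 46 (mod 61) since 4·46 = 184 ≡ 1, so λ ≡ 42.
  x = λ² - 3 - 7 = 1764 - 10 ≡ 46; y = λ·(3 - 46) - 31 ≡ 54. → (46, 54)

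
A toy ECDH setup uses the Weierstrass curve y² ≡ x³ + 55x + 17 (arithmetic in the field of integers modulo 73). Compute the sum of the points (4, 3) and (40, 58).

(4, 3) + (40, 58). λ = (58 - 3)/(40 - 4) ≡ 55/36 mod 73. 36⁻¹ ≡ 71 (mod 73) since 36·71 = 2556 ≡ 1, so λ ≡ 36.
  x = λ² - 4 - 40 = 1296 - 44 ≡ 11; y = λ·(4 - 11) - 3 ≡ 37. → (11, 37)

(11, 37)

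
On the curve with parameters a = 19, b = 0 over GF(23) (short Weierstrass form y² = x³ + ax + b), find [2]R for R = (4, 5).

(4, 18)

tangent at (4, 5): λ = (3·4² + 19)/(2·5) ≡ 21/10. 10⁻¹ ≡ 7 (mod 23) since 10·7 = 70 ≡ 1, so λ ≡ 21·7 ≡ 9.
  x = λ² - 4 - 4 = 81 - 8 ≡ 4; y = λ·(4 - 4) - 5 ≡ 18. → (4, 18)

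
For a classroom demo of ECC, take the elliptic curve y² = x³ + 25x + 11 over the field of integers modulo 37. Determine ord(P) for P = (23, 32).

12

2P: tangent at (23, 32): λ = (3·23² + 25)/(2·32) ≡ 21/27. 27⁻¹ ≡ 11 (mod 37) since 27·11 = 297 ≡ 1, so λ ≡ 21·11 ≡ 9.
  x = λ² - 23 - 23 = 81 - 46 ≡ 35; y = λ·(23 - 35) - 32 ≡ 8. → (35, 8)
3P: (35, 8) + (23, 32). λ = (32 - 8)/(23 - 35) ≡ 24/25 mod 37. 25⁻¹ ≡ 3 (mod 37) since 25·3 = 75 ≡ 1, so λ ≡ 35.
  x = λ² - 35 - 23 = 1225 - 58 ≡ 20; y = λ·(35 - 20) - 8 ≡ 36. → (20, 36)
4P: (20, 36) + (23, 32). λ = (32 - 36)/(23 - 20) ≡ 33/3 mod 37. 3⁻¹ ≡ 25 (mod 37), so λ ≡ 11.
  x = λ² - 20 - 23 = 121 - 43 ≡ 4; y = λ·(20 - 4) - 36 ≡ 29. → (4, 29)
5P: (4, 29) + (23, 32). λ = (32 - 29)/(23 - 4) ≡ 3/19 mod 37. 19⁻¹ ≡ 2 (mod 37) since 19·2 = 38 ≡ 1, so λ ≡ 6.
  x = λ² - 4 - 23 = 36 - 27 ≡ 9; y = λ·(4 - 9) - 29 ≡ 15. → (9, 15)
6P: (9, 15) + (23, 32). λ = (32 - 15)/(23 - 9) ≡ 17/14 mod 37. 14⁻¹ ≡ 8 (mod 37) since 14·8 = 112 ≡ 1, so λ ≡ 25.
  x = λ² - 9 - 23 = 625 - 32 ≡ 1; y = λ·(9 - 1) - 15 ≡ 0. → (1, 0)
7P: (1, 0) + (23, 32). λ = (32 - 0)/(23 - 1) ≡ 32/22 mod 37. 22⁻¹ ≡ 32 (mod 37), so λ ≡ 25.
  x = λ² - 1 - 23 = 625 - 24 ≡ 9; y = λ·(1 - 9) - 0 ≡ 22. → (9, 22)
8P: (9, 22) + (23, 32). λ = (32 - 22)/(23 - 9) ≡ 10/14 mod 37. 14⁻¹ ≡ 8 (mod 37) since 14·8 = 112 ≡ 1, so λ ≡ 6.
  x = λ² - 9 - 23 = 36 - 32 ≡ 4; y = λ·(9 - 4) - 22 ≡ 8. → (4, 8)
9P: (4, 8) + (23, 32). λ = (32 - 8)/(23 - 4) ≡ 24/19 mod 37. 19⁻¹ ≡ 2 (mod 37), so λ ≡ 11.
  x = λ² - 4 - 23 = 121 - 27 ≡ 20; y = λ·(4 - 20) - 8 ≡ 1. → (20, 1)
10P: (20, 1) + (23, 32). λ = (32 - 1)/(23 - 20) ≡ 31/3 mod 37. 3⁻¹ ≡ 25 (mod 37), so λ ≡ 35.
  x = λ² - 20 - 23 = 1225 - 43 ≡ 35; y = λ·(20 - 35) - 1 ≡ 29. → (35, 29)
11P: (35, 29) + (23, 32). λ = (32 - 29)/(23 - 35) ≡ 3/25 mod 37. 25⁻¹ ≡ 3 (mod 37), so λ ≡ 9.
  x = λ² - 35 - 23 = 81 - 58 ≡ 23; y = λ·(35 - 23) - 29 ≡ 5. → (23, 5)
12P: (23, 5) + (23, 32): same x and y₁ ≡ -y₂, so the sum is O.
12P = O, so the order is 12.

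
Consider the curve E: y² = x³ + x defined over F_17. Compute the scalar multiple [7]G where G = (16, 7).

(16, 10)

Repeated addition: build up to 7G.
2G: tangent at (16, 7): λ = (3·16² + 1)/(2·7) ≡ 4/14. 14⁻¹ ≡ 11 (mod 17) since 14·11 = 154 ≡ 1, so λ ≡ 4·11 ≡ 10.
  x = λ² - 16 - 16 = 100 - 32 ≡ 0; y = λ·(16 - 0) - 7 ≡ 0. → (0, 0)
3G: (0, 0) + (16, 7). λ = (7 - 0)/(16 - 0) ≡ 7/16 mod 17. 16⁻¹ ≡ 16 (mod 17) since 16·16 = 256 ≡ 1, so λ ≡ 10.
  x = λ² - 0 - 16 = 100 - 16 ≡ 16; y = λ·(0 - 16) - 0 ≡ 10. → (16, 10)
4G: (16, 10) + (16, 7): same x and y₁ ≡ -y₂, so the sum is O.
5G: O + (16, 7) = (16, 7) (identity).
6G: tangent at (16, 7): λ = (3·16² + 1)/(2·7) ≡ 4/14. 14⁻¹ ≡ 11 (mod 17) since 14·11 = 154 ≡ 1, so λ ≡ 4·11 ≡ 10.
  x = λ² - 16 - 16 = 100 - 32 ≡ 0; y = λ·(16 - 0) - 7 ≡ 0. → (0, 0)
7G: (0, 0) + (16, 7). λ = (7 - 0)/(16 - 0) ≡ 7/16 mod 17. 16⁻¹ ≡ 16 (mod 17), so λ ≡ 10.
  x = λ² - 0 - 16 = 100 - 16 ≡ 16; y = λ·(0 - 16) - 0 ≡ 10. → (16, 10)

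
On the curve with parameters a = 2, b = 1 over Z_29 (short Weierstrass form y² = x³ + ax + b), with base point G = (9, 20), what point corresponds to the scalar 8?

(21, 13)

Double-and-add on 8 = (1000)₂. Start with G = (9, 20) for the leading 1-bit.
double: tangent at (9, 20): λ = (3·9² + 2)/(2·20) ≡ 13/11. 11⁻¹ ≡ 8 (mod 29), so λ ≡ 13·8 ≡ 17.
  x = λ² - 9 - 9 = 289 - 18 ≡ 10; y = λ·(9 - 10) - 20 ≡ 21. → (10, 21)
double: tangent at (10, 21): λ = (3·10² + 2)/(2·21) ≡ 12/13. 13⁻¹ ≡ 9 (mod 29), so λ ≡ 12·9 ≡ 21.
  x = λ² - 10 - 10 = 441 - 20 ≡ 15; y = λ·(10 - 15) - 21 ≡ 19. → (15, 19)
double: tangent at (15, 19): λ = (3·15² + 2)/(2·19) ≡ 10/9. 9⁻¹ ≡ 13 (mod 29), so λ ≡ 10·13 ≡ 14.
  x = λ² - 15 - 15 = 196 - 30 ≡ 21; y = λ·(15 - 21) - 19 ≡ 13. → (21, 13)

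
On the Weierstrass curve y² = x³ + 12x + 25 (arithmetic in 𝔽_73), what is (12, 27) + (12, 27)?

(40, 51)

tangent at (12, 27): λ = (3·12² + 12)/(2·27) ≡ 6/54. 54⁻¹ ≡ 23 (mod 73) since 54·23 = 1242 ≡ 1, so λ ≡ 6·23 ≡ 65.
  x = λ² - 12 - 12 = 4225 - 24 ≡ 40; y = λ·(12 - 40) - 27 ≡ 51. → (40, 51)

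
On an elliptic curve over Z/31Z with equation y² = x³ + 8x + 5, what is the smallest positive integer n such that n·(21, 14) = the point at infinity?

6

2P: tangent at (21, 14): λ = (3·21² + 8)/(2·14) ≡ 29/28. 28⁻¹ ≡ 10 (mod 31) since 28·10 = 280 ≡ 1, so λ ≡ 29·10 ≡ 11.
  x = λ² - 21 - 21 = 121 - 42 ≡ 17; y = λ·(21 - 17) - 14 ≡ 30. → (17, 30)
3P: (17, 30) + (21, 14). λ = (14 - 30)/(21 - 17) ≡ 15/4 mod 31. 4⁻¹ ≡ 8 (mod 31) since 4·8 = 32 ≡ 1, so λ ≡ 27.
  x = λ² - 17 - 21 = 729 - 38 ≡ 9; y = λ·(17 - 9) - 30 ≡ 0. → (9, 0)
4P: (9, 0) + (21, 14). λ = (14 - 0)/(21 - 9) ≡ 14/12 mod 31. 12⁻¹ ≡ 13 (mod 31), so λ ≡ 27.
  x = λ² - 9 - 21 = 729 - 30 ≡ 17; y = λ·(9 - 17) - 0 ≡ 1. → (17, 1)
5P: (17, 1) + (21, 14). λ = (14 - 1)/(21 - 17) ≡ 13/4 mod 31. 4⁻¹ ≡ 8 (mod 31), so λ ≡ 11.
  x = λ² - 17 - 21 = 121 - 38 ≡ 21; y = λ·(17 - 21) - 1 ≡ 17. → (21, 17)
6P: (21, 17) + (21, 14): same x and y₁ ≡ -y₂, so the sum is the point at infinity.
6P = the point at infinity, so the order is 6.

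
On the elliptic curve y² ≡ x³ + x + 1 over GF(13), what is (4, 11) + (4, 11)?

tangent at (4, 11): λ = (3·4² + 1)/(2·11) ≡ 10/9. 9⁻¹ ≡ 3 (mod 13), so λ ≡ 10·3 ≡ 4.
  x = λ² - 4 - 4 = 16 - 8 ≡ 8; y = λ·(4 - 8) - 11 ≡ 12. → (8, 12)

(8, 12)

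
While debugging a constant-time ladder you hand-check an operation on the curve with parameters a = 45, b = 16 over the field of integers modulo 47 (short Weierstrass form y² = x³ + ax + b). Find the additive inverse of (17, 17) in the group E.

-(17, 17) = (17, -17 mod 47) = (17, 30).

(17, 30)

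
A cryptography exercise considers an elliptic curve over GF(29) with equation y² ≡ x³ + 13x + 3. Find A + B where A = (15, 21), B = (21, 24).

(15, 8)

(15, 21) + (21, 24). λ = (24 - 21)/(21 - 15) ≡ 3/6 mod 29. 6⁻¹ ≡ 5 (mod 29), so λ ≡ 15.
  x = λ² - 15 - 21 = 225 - 36 ≡ 15; y = λ·(15 - 15) - 21 ≡ 8. → (15, 8)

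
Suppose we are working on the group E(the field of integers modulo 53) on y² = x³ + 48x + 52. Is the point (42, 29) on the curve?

no

y² = 29² ≡ 46; x³ + 48x + 52 = 76156 ≡ 48 (mod 53). 46 ≠ 48.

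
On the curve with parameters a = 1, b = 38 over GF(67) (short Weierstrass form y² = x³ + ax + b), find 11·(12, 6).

Write G = (12, 6).
Repeated addition: build up to 11G.
2G: tangent at (12, 6): λ = (3·12² + 1)/(2·6) ≡ 31/12. 12⁻¹ ≡ 28 (mod 67) since 12·28 = 336 ≡ 1, so λ ≡ 31·28 ≡ 64.
  x = λ² - 12 - 12 = 4096 - 24 ≡ 52; y = λ·(12 - 52) - 6 ≡ 47. → (52, 47)
3G: (52, 47) + (12, 6). λ = (6 - 47)/(12 - 52) ≡ 26/27 mod 67. 27⁻¹ ≡ 5 (mod 67), so λ ≡ 63.
  x = λ² - 52 - 12 = 3969 - 64 ≡ 19; y = λ·(52 - 19) - 47 ≡ 22. → (19, 22)
4G: (19, 22) + (12, 6). λ = (6 - 22)/(12 - 19) ≡ 51/60 mod 67. 60⁻¹ ≡ 19 (mod 67), so λ ≡ 31.
  x = λ² - 19 - 12 = 961 - 31 ≡ 59; y = λ·(19 - 59) - 22 ≡ 11. → (59, 11)
5G: (59, 11) + (12, 6). λ = (6 - 11)/(12 - 59) ≡ 62/20 mod 67. 20⁻¹ ≡ 57 (mod 67), so λ ≡ 50.
  x = λ² - 59 - 12 = 2500 - 71 ≡ 17; y = λ·(59 - 17) - 11 ≡ 12. → (17, 12)
6G: (17, 12) + (12, 6). λ = (6 - 12)/(12 - 17) ≡ 61/62 mod 67. 62⁻¹ ≡ 40 (mod 67) since 62·40 = 2480 ≡ 1, so λ ≡ 28.
  x = λ² - 17 - 12 = 784 - 29 ≡ 18; y = λ·(17 - 18) - 12 ≡ 27. → (18, 27)
7G: (18, 27) + (12, 6). λ = (6 - 27)/(12 - 18) ≡ 46/61 mod 67. 61⁻¹ ≡ 11 (mod 67) since 61·11 = 671 ≡ 1, so λ ≡ 37.
  x = λ² - 18 - 12 = 1369 - 30 ≡ 66; y = λ·(18 - 66) - 27 ≡ 6. → (66, 6)
8G: (66, 6) + (12, 6). λ = (6 - 6)/(12 - 66) ≡ 0/13 mod 67. 13⁻¹ ≡ 31 (mod 67), so λ ≡ 0.
  x = λ² - 66 - 12 = 0 - 78 ≡ 56; y = λ·(66 - 56) - 6 ≡ 61. → (56, 61)
9G: (56, 61) + (12, 6). λ = (6 - 61)/(12 - 56) ≡ 12/23 mod 67. 23⁻¹ ≡ 35 (mod 67), so λ ≡ 18.
  x = λ² - 56 - 12 = 324 - 68 ≡ 55; y = λ·(56 - 55) - 61 ≡ 24. → (55, 24)
10G: (55, 24) + (12, 6). λ = (6 - 24)/(12 - 55) ≡ 49/24 mod 67. 24⁻¹ ≡ 14 (mod 67), so λ ≡ 16.
  x = λ² - 55 - 12 = 256 - 67 ≡ 55; y = λ·(55 - 55) - 24 ≡ 43. → (55, 43)
11G: (55, 43) + (12, 6). λ = (6 - 43)/(12 - 55) ≡ 30/24 mod 67. 24⁻¹ ≡ 14 (mod 67), so λ ≡ 18.
  x = λ² - 55 - 12 = 324 - 67 ≡ 56; y = λ·(55 - 56) - 43 ≡ 6. → (56, 6)

(56, 6)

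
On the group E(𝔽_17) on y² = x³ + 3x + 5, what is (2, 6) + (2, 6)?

(5, 3)

tangent at (2, 6): λ = (3·2² + 3)/(2·6) ≡ 15/12. 12⁻¹ ≡ 10 (mod 17), so λ ≡ 15·10 ≡ 14.
  x = λ² - 2 - 2 = 196 - 4 ≡ 5; y = λ·(2 - 5) - 6 ≡ 3. → (5, 3)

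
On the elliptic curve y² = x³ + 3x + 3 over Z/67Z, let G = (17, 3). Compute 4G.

Repeated addition: build up to 4G.
2G: tangent at (17, 3): λ = (3·17² + 3)/(2·3) ≡ 66/6. 6⁻¹ ≡ 56 (mod 67), so λ ≡ 66·56 ≡ 11.
  x = λ² - 17 - 17 = 121 - 34 ≡ 20; y = λ·(17 - 20) - 3 ≡ 31. → (20, 31)
3G: (20, 31) + (17, 3). λ = (3 - 31)/(17 - 20) ≡ 39/64 mod 67. 64⁻¹ ≡ 22 (mod 67), so λ ≡ 54.
  x = λ² - 20 - 17 = 2916 - 37 ≡ 65; y = λ·(20 - 65) - 31 ≡ 18. → (65, 18)
4G: (65, 18) + (17, 3). λ = (3 - 18)/(17 - 65) ≡ 52/19 mod 67. 19⁻¹ ≡ 60 (mod 67) since 19·60 = 1140 ≡ 1, so λ ≡ 38.
  x = λ² - 65 - 17 = 1444 - 82 ≡ 22; y = λ·(65 - 22) - 18 ≡ 8. → (22, 8)

(22, 8)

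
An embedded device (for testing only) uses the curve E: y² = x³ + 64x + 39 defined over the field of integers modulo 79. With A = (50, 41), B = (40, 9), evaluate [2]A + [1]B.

First 2A:
Repeated addition: build up to 2A.
2A: tangent at (50, 41): λ = (3·50² + 64)/(2·41) ≡ 59/3. 3⁻¹ ≡ 53 (mod 79), so λ ≡ 59·53 ≡ 46.
  x = λ² - 50 - 50 = 2116 - 100 ≡ 41; y = λ·(50 - 41) - 41 ≡ 57. → (41, 57)
2A = (41, 57).
Finally 2A + B:
(41, 57) + (40, 9). λ = (9 - 57)/(40 - 41) ≡ 31/78 mod 79. 78⁻¹ ≡ 78 (mod 79) since 78·78 = 6084 ≡ 1, so λ ≡ 48.
  x = λ² - 41 - 40 = 2304 - 81 ≡ 11; y = λ·(41 - 11) - 57 ≡ 40. → (11, 40)

(11, 40)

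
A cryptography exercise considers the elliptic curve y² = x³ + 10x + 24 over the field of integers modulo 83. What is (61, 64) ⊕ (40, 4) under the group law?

(63, 37)

(61, 64) + (40, 4). λ = (4 - 64)/(40 - 61) ≡ 23/62 mod 83. 62⁻¹ ≡ 79 (mod 83) since 62·79 = 4898 ≡ 1, so λ ≡ 74.
  x = λ² - 61 - 40 = 5476 - 101 ≡ 63; y = λ·(61 - 63) - 64 ≡ 37. → (63, 37)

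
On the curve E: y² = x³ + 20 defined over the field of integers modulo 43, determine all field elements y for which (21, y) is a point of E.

6, 37

x³ + 0x + 20 = 9281 ≡ 36 (mod 43).
Square roots of 36 mod 43: 6 and 37 (since 6² = 36 ≡ 36).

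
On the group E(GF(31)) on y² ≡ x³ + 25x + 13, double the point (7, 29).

(6, 21)

tangent at (7, 29): λ = (3·7² + 25)/(2·29) ≡ 17/27. 27⁻¹ ≡ 23 (mod 31), so λ ≡ 17·23 ≡ 19.
  x = λ² - 7 - 7 = 361 - 14 ≡ 6; y = λ·(7 - 6) - 29 ≡ 21. → (6, 21)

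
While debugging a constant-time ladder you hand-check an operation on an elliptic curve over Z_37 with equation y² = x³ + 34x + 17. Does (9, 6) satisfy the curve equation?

no

y² = 6² ≡ 36; x³ + 34x + 17 = 1052 ≡ 16 (mod 37). 36 ≠ 16.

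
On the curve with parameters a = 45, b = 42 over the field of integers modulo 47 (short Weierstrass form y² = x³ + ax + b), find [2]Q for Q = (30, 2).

(36, 40)

tangent at (30, 2): λ = (3·30² + 45)/(2·2) ≡ 19/4. 4⁻¹ ≡ 12 (mod 47), so λ ≡ 19·12 ≡ 40.
  x = λ² - 30 - 30 = 1600 - 60 ≡ 36; y = λ·(30 - 36) - 2 ≡ 40. → (36, 40)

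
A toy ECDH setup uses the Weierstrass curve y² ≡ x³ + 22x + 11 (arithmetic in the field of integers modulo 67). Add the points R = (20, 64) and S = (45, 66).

(20, 64) + (45, 66). λ = (66 - 64)/(45 - 20) ≡ 2/25 mod 67. 25⁻¹ ≡ 59 (mod 67) since 25·59 = 1475 ≡ 1, so λ ≡ 51.
  x = λ² - 20 - 45 = 2601 - 65 ≡ 57; y = λ·(20 - 57) - 64 ≡ 59. → (57, 59)

(57, 59)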